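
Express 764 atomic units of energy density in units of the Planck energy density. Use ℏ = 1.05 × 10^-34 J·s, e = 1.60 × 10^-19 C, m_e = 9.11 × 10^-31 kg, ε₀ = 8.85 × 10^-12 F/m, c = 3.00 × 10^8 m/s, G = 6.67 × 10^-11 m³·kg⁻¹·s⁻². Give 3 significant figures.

atomic unit of energy density: u_au = E_h/a₀³ = m_e⁴e¹⁰/((4πε₀)⁵ℏ⁸) = 3.01 × 10^13 J/m³
Planck energy density: u_P = c⁷/(ℏG²) = 4.68 × 10^113 J/m³
764 × 3.01 × 10^13 / 4.68 × 10^113 = 4.92 × 10^-98

4.92 × 10^-98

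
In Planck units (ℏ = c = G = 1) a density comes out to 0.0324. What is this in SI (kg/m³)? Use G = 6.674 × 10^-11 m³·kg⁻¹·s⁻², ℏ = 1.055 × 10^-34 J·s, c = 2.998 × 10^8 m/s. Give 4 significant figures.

One Planck density: ρ_P = c⁵/(ℏG²) = 5.154 × 10^96 kg/m³.
0.0324 × 5.154 × 10^96 kg/m³ = 1.670 × 10^95 kg/m³

1.670 × 10^95 kg/m³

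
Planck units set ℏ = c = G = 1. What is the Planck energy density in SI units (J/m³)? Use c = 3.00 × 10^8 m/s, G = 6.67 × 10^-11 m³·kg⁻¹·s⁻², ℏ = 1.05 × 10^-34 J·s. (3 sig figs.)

From ℏ = c = G = 1 the energy density scale is u_P = c⁷/(ℏG²).
  = 2.19 × 10^59 / 4.67 × 10^-55
  = 4.68 × 10^113 J/m³

4.68 × 10^113 J/m³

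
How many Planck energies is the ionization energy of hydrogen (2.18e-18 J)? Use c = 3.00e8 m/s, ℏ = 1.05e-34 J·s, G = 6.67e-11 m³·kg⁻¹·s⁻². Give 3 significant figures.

Planck energy: E_P = √(ℏc⁵/G) = 1.96e9 J.
2.18e-18 / 1.96e9 = 1.11e-27

1.11e-27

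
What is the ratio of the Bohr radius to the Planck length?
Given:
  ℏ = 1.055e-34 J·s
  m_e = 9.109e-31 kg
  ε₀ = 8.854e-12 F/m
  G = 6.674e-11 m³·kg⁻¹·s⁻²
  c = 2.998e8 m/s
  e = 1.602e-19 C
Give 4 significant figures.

Bohr radius: a₀ = 4πε₀ℏ²/(m_e e²) = 5.297e-11 m
Planck length: ℓ_P = √(ℏG/c³) = 1.616e-35 m
ratio = 5.297e-11 / 1.616e-35 = 3.277e24

3.277e24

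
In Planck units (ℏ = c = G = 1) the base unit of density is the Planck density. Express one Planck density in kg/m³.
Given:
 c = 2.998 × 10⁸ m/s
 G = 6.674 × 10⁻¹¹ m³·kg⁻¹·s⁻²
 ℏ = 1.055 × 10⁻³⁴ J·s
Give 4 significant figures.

ρ_P = c⁵/(ℏG²)
  = 2.422 × 10⁴² / 4.699 × 10⁻⁵⁵
  = 5.154 × 10⁹⁶ kg/m³

5.154 × 10⁹⁶ kg/m³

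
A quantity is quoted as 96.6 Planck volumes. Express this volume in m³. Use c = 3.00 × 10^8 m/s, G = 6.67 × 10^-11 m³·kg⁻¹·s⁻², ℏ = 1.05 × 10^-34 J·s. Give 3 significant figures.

One Planck volume: V_P = (ℏG/c³)^(3/2) = 4.18 × 10^-105 m³.
96.6 × 4.18 × 10^-105 m³ = 4.04 × 10^-103 m³

4.04 × 10^-103 m³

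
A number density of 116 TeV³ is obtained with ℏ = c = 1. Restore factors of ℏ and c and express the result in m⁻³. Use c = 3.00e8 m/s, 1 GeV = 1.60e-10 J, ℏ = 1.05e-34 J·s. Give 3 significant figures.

Number density is [L]⁻³ = [E]³/(ℏc)³.
1 GeV³ → 1/(ℏc)³ × (1 GeV in J)³ = 1.31e47 m⁻³.
Convert the energy scale: 116 TeV³ = 1.16e11 GeV³.
Result: 1.16e11 × 1.31e47 = 1.52e58 m⁻³.

1.52e58 m⁻³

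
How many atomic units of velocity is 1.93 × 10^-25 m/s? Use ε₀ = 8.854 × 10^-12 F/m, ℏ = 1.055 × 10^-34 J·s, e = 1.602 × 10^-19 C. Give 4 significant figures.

8.827 × 10^-32

atomic unit of velocity: v_au = e²/(4πε₀ℏ) = 2.186 × 10^6 m/s.
1.93 × 10^-25 / 2.186 × 10^6 = 8.827 × 10^-32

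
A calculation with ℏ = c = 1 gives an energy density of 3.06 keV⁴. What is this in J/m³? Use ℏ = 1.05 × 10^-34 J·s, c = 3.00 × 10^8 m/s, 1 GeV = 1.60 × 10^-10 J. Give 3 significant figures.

6.42 × 10^13 J/m³

[E]/[L]³ = [E]⁴/(ℏc)³; restore (ℏc)⁻³.
1 GeV⁴ → 1/(ℏc)³ × (1 GeV in J)⁴ = 2.10 × 10^37 J/m³.
Convert the energy scale: 3.06 keV⁴ = 3.06 × 10^-24 GeV⁴.
Result: 3.06 × 10^-24 × 2.10 × 10^37 = 6.42 × 10^13 J/m³.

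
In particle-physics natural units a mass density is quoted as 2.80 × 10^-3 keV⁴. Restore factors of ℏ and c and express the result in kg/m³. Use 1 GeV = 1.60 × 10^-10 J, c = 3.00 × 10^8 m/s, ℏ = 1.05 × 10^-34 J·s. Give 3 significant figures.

Mass density is [E]/(c²[L]³) = [E]⁴/(ℏ³c⁵).
1 GeV⁴ → 1/(ℏ³c⁵) × (1 GeV in J)⁴ = 2.33 × 10^20 kg/m³.
Convert the energy scale: 2.80 × 10^-3 keV⁴ = 2.80 × 10^-27 GeV⁴.
Result: 2.80 × 10^-27 × 2.33 × 10^20 = 6.52 × 10^-7 kg/m³.

6.52 × 10^-7 kg/m³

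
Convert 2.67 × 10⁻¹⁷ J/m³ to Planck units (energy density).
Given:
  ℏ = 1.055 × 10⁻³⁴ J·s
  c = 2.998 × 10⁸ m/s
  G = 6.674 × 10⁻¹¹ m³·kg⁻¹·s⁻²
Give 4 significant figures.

Planck energy density: u_P = c⁷/(ℏG²) = 4.632 × 10¹¹³ J/m³.
2.67 × 10⁻¹⁷ / 4.632 × 10¹¹³ = 5.764 × 10⁻¹³¹

5.764 × 10⁻¹³¹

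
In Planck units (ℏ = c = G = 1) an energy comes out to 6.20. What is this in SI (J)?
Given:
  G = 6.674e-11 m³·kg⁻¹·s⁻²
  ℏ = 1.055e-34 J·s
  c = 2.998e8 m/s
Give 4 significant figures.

One Planck energy: E_P = √(ℏc⁵/G) = 1.957e9 J.
6.20 × 1.957e9 J = 1.213e10 J

1.213e10 J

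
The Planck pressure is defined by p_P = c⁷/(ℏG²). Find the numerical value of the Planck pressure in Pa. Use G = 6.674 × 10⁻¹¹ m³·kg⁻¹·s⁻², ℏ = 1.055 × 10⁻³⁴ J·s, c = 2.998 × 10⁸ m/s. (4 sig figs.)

p_P = c⁷/(ℏG²)
  = 2.177 × 10⁵⁹ / 4.699 × 10⁻⁵⁵
  = 4.632 × 10¹¹³ Pa

4.632 × 10¹¹³ Pa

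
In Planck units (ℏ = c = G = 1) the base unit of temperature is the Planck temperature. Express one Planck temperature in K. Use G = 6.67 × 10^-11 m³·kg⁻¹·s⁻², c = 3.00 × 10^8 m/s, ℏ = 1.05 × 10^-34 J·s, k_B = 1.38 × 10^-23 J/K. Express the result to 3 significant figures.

T_P = √(ℏc⁵/G) / k_B
  = √(3.83 × 10^18) × 7.25 × 10^22
  = 1.42 × 10^32 K

1.42 × 10^32 K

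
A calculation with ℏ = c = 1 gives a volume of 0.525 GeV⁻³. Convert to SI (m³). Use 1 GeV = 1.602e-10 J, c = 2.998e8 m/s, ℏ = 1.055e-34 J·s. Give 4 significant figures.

4.040e-48 m³

Volume is [L]³ = [E]⁻³·(ℏc)³.
1 GeV⁻³ → (ℏc)³ × (1 GeV in J)⁻³ = 7.696e-48 m³.
Result: 0.525 × 7.696e-48 = 4.040e-48 m³.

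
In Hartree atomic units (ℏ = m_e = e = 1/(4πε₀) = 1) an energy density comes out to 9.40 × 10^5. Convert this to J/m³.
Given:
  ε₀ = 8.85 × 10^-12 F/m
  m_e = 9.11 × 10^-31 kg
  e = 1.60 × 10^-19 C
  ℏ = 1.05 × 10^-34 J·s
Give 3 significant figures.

2.83 × 10^19 J/m³

One atomic unit of energy density: u_au = E_h/a₀³ = m_e⁴e¹⁰/((4πε₀)⁵ℏ⁸) = 3.01 × 10^13 J/m³.
9.40 × 10^5 × 3.01 × 10^13 J/m³ = 2.83 × 10^19 J/m³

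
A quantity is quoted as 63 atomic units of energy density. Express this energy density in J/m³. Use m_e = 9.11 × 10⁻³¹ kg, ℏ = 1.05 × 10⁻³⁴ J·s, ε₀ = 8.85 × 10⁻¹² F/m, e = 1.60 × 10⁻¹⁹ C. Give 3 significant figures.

One atomic unit of energy density: u_au = E_h/a₀³ = m_e⁴e¹⁰/((4πε₀)⁵ℏ⁸) = 3.01 × 10¹³ J/m³.
63 × 3.01 × 10¹³ J/m³ = 1.90 × 10¹⁵ J/m³

1.90 × 10¹⁵ J/m³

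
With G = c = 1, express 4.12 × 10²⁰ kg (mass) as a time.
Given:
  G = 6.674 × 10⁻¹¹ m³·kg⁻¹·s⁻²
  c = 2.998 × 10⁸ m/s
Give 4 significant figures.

1.020 × 10⁻¹⁵ s

Mass → time via G/c³.
4.12 × 10²⁰ kg × (G/c³) = 1.020 × 10⁻¹⁵ s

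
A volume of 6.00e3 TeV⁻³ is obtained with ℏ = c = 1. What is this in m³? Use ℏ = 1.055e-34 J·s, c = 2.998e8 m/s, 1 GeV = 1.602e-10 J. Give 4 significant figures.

Volume is [L]³ = [E]⁻³·(ℏc)³.
1 GeV⁻³ → (ℏc)³ × (1 GeV in J)⁻³ = 7.696e-48 m³.
Convert the energy scale: 6.00e3 TeV⁻³ = 6.00e-6 GeV⁻³.
Result: 6.00e-6 × 7.696e-48 = 4.618e-53 m³.

4.618e-53 m³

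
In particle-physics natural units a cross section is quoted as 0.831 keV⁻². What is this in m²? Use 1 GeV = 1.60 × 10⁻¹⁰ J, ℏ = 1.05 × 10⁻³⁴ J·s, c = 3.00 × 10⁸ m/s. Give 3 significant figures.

3.22 × 10⁻²⁰ m²

Area is [L]² = [E]⁻²·(ℏc)²; restore (ℏc)².
1 GeV⁻² → (ℏc)² × (1 GeV in J)⁻² = 3.88 × 10⁻³² m².
Convert the energy scale: 0.831 keV⁻² = 8.31 × 10¹¹ GeV⁻².
Result: 8.31 × 10¹¹ × 3.88 × 10⁻³² = 3.22 × 10⁻²⁰ m².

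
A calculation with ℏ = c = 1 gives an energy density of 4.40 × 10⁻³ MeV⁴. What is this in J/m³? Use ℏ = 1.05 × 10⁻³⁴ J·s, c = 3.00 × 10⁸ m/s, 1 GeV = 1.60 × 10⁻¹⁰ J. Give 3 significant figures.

[E]/[L]³ = [E]⁴/(ℏc)³; restore (ℏc)⁻³.
1 GeV⁴ → 1/(ℏc)³ × (1 GeV in J)⁴ = 2.10 × 10³⁷ J/m³.
Convert the energy scale: 4.40 × 10⁻³ MeV⁴ = 4.40 × 10⁻¹⁵ GeV⁴.
Result: 4.40 × 10⁻¹⁵ × 2.10 × 10³⁷ = 9.23 × 10²² J/m³.

9.23 × 10²² J/m³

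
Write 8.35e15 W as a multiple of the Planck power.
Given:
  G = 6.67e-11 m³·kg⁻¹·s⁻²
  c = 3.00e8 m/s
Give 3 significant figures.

2.29e-37

Planck power: P_P = c⁵/G = 3.64e52 W.
8.35e15 / 3.64e52 = 2.29e-37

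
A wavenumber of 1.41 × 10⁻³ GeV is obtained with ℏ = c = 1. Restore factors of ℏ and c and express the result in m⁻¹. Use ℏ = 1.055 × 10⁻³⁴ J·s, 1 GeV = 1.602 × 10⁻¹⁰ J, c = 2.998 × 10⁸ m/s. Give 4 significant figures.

Inverse length is [E]/(ℏc).
1 GeV → 1/(ℏc) × (1 GeV in J) = 5.065 × 10¹⁵ m⁻¹.
Result: 1.41 × 10⁻³ × 5.065 × 10¹⁵ = 7.142 × 10¹² m⁻¹.

7.142 × 10¹² m⁻¹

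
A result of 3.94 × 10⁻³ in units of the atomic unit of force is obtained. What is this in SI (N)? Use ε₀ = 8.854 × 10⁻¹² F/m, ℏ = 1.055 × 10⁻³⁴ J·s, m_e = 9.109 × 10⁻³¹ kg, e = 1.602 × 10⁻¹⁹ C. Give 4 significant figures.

One atomic unit of force: F_au = E_h/a₀ = m_e²e⁶/((4πε₀)³ℏ⁴) = 8.220 × 10⁻⁸ N.
3.94 × 10⁻³ × 8.220 × 10⁻⁸ N = 3.239 × 10⁻¹⁰ N

3.239 × 10⁻¹⁰ N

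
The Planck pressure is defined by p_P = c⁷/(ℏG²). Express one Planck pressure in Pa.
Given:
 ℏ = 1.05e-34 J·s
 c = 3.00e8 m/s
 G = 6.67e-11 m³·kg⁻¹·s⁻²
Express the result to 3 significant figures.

4.68e113 Pa

p_P = c⁷/(ℏG²)
  = 2.19e59 / 4.67e-55
  = 4.68e113 Pa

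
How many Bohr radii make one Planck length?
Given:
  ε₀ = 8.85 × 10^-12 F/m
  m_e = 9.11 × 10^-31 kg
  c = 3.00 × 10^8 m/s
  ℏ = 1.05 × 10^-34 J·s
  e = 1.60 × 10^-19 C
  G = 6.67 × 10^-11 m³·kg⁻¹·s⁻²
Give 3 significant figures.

3.06 × 10^-25

Planck length: ℓ_P = √(ℏG/c³) = 1.61 × 10^-35 m
Bohr radius: a₀ = 4πε₀ℏ²/(m_e e²) = 5.26 × 10^-11 m
ratio = 1.61 × 10^-35 / 5.26 × 10^-11 = 3.06 × 10^-25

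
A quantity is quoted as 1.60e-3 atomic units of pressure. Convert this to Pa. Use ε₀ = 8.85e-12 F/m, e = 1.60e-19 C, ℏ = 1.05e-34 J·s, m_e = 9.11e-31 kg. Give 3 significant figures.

4.82e10 Pa

One atomic unit of pressure: P_au = E_h/a₀³ = m_e⁴e¹⁰/((4πε₀)⁵ℏ⁸) = 3.01e13 Pa.
1.60e-3 × 3.01e13 Pa = 4.82e10 Pa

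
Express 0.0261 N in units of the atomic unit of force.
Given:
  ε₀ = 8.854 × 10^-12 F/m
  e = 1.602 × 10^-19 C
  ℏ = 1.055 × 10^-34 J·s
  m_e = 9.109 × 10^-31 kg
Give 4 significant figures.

atomic unit of force: F_au = E_h/a₀ = m_e²e⁶/((4πε₀)³ℏ⁴) = 8.220 × 10^-8 N.
0.0261 / 8.220 × 10^-8 = 3.175 × 10^5

3.175 × 10^5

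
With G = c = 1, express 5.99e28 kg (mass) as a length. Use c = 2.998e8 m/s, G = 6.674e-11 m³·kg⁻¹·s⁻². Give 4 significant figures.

In G = c = 1 units mass has dimensions of length; the conversion factor is G/c².
5.99e28 kg × (G/c²) = 44.48 m

44.48 m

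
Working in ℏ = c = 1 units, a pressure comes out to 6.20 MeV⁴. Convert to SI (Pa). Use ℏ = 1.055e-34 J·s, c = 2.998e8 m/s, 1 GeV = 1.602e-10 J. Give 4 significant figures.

1.291e26 Pa

Pressure is [E]/[L]³ = [E]⁴/(ℏc)³.
1 GeV⁴ → 1/(ℏc)³ × (1 GeV in J)⁴ = 2.082e37 Pa.
Convert the energy scale: 6.20 MeV⁴ = 6.20e-12 GeV⁴.
Result: 6.20e-12 × 2.082e37 = 1.291e26 Pa.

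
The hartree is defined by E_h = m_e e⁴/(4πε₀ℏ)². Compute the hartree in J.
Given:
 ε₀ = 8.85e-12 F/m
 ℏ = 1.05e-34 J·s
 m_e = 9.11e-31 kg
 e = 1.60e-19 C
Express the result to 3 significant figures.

E_h = m_e e⁴/(4πε₀ℏ)²
  = 5.97e-106 / 1.36e-88
  = 4.38e-18 J

4.38e-18 J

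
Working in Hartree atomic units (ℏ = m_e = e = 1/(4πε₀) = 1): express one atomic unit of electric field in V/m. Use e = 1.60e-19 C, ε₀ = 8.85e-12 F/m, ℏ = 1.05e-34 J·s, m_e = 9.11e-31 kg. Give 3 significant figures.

Dimensional analysis gives E_au = E_h/(e a₀) = m_e²e⁵/((4πε₀)³ℏ⁴).
E_h = 4.38e-18 J
a₀ = 5.26e-11 m
E_h/(e·a₀) = 5.20e11 V/m

5.20e11 V/m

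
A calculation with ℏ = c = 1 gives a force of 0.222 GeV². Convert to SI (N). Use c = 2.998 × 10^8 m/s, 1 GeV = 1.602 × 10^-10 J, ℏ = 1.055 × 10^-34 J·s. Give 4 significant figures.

Force is [E]/[L] = [E]²/(ℏc); restore (ℏc)⁻¹.
1 GeV² → 1/(ℏc) × (1 GeV in J)² = 8.114 × 10^5 N.
Result: 0.222 × 8.114 × 10^5 = 1.801 × 10^5 N.

1.801 × 10^5 N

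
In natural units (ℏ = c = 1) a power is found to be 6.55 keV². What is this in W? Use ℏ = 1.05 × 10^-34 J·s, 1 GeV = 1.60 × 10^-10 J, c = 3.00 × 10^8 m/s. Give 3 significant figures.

Power is [E]/[T] = [E]²/ℏ.
1 GeV² → 1/ℏ × (1 GeV in J)² = 2.44 × 10^14 W.
Convert the energy scale: 6.55 keV² = 6.55 × 10^-12 GeV².
Result: 6.55 × 10^-12 × 2.44 × 10^14 = 1.60 × 10^3 W.

1.60 × 10^3 W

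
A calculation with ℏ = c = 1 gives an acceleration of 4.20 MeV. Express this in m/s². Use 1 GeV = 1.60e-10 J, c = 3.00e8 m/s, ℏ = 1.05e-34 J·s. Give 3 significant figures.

Acceleration is [L]/[T]² = c·[E]/ℏ.
1 GeV → c/ℏ × (1 GeV in J) = 4.57e32 m/s².
Convert the energy scale: 4.20 MeV = 4.20e-3 GeV.
Result: 4.20e-3 × 4.57e32 = 1.92e30 m/s².

1.92e30 m/s²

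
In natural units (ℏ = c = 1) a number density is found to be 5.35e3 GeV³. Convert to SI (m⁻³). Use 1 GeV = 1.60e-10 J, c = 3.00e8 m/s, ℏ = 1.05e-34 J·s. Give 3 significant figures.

7.01e50 m⁻³

Number density is [L]⁻³ = [E]³/(ℏc)³.
1 GeV³ → 1/(ℏc)³ × (1 GeV in J)³ = 1.31e47 m⁻³.
Result: 5.35e3 × 1.31e47 = 7.01e50 m⁻³.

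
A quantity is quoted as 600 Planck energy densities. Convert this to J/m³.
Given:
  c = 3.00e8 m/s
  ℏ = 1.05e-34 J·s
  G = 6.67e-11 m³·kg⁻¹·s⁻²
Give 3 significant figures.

2.81e116 J/m³

One Planck energy density: u_P = c⁷/(ℏG²) = 4.68e113 J/m³.
600 × 4.68e113 J/m³ = 2.81e116 J/m³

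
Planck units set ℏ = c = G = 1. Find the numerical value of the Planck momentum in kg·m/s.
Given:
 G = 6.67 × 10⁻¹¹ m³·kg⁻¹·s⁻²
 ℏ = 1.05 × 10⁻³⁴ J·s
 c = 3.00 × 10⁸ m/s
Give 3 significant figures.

The unique combination of the constants set to 1 with dimensions of momentum is p_P = √(ℏc³/G).
  = √(42.5)
  = 6.52 kg·m/s

6.52 kg·m/s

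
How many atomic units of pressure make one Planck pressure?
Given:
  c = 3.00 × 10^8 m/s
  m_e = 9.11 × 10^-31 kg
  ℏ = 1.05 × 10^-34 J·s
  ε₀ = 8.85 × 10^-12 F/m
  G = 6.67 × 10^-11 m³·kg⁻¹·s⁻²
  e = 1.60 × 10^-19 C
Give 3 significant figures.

Planck pressure: p_P = c⁷/(ℏG²) = 4.68 × 10^113 Pa
atomic unit of pressure: P_au = E_h/a₀³ = m_e⁴e¹⁰/((4πε₀)⁵ℏ⁸) = 3.01 × 10^13 Pa
ratio = 4.68 × 10^113 / 3.01 × 10^13 = 1.55 × 10^100

1.55 × 10^100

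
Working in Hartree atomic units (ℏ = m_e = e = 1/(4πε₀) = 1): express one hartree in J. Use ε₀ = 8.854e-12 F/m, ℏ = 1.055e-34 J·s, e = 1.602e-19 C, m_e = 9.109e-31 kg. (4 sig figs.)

4.354e-18 J

Dimensional analysis gives E_h = m_e e⁴/(4πε₀ℏ)².
  = 6.000e-106 / 1.378e-88
  = 4.354e-18 J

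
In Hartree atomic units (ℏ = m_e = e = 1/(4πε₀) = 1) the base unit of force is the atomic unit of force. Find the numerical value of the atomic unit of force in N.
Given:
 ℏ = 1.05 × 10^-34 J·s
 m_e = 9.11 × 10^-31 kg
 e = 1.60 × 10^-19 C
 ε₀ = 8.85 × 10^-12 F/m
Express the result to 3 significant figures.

F_au = E_h/a₀ = m_e²e⁶/((4πε₀)³ℏ⁴)
E_h = 4.38 × 10^-18 J
a₀ = 5.26 × 10^-11 m
E_h/a₀ = 8.33 × 10^-8 N

8.33 × 10^-8 N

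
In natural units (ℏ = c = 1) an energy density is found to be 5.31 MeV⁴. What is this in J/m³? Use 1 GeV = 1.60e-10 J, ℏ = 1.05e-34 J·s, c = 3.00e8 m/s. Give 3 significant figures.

[E]/[L]³ = [E]⁴/(ℏc)³; restore (ℏc)⁻³.
1 GeV⁴ → 1/(ℏc)³ × (1 GeV in J)⁴ = 2.10e37 J/m³.
Convert the energy scale: 5.31 MeV⁴ = 5.31e-12 GeV⁴.
Result: 5.31e-12 × 2.10e37 = 1.11e26 J/m³.

1.11e26 J/m³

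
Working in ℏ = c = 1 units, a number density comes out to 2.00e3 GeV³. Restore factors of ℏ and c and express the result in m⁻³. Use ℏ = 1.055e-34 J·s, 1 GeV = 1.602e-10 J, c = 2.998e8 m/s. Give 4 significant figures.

Number density is [L]⁻³ = [E]³/(ℏc)³.
1 GeV³ → 1/(ℏc)³ × (1 GeV in J)³ = 1.299e47 m⁻³.
Result: 2.00e3 × 1.299e47 = 2.599e50 m⁻³.

2.599e50 m⁻³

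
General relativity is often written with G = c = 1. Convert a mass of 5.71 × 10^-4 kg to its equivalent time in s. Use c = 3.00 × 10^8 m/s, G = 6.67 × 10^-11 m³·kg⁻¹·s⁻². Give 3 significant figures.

1.41 × 10^-39 s

Mass → time via G/c³.
5.71 × 10^-4 kg × (G/c³) = 1.41 × 10^-39 s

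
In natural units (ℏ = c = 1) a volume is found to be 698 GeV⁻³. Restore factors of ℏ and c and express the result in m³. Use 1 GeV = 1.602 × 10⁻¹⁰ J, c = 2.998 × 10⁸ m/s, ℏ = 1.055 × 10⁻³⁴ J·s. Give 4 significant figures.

5.372 × 10⁻⁴⁵ m³

Volume is [L]³ = [E]⁻³·(ℏc)³.
1 GeV⁻³ → (ℏc)³ × (1 GeV in J)⁻³ = 7.696 × 10⁻⁴⁸ m³.
Result: 698 × 7.696 × 10⁻⁴⁸ = 5.372 × 10⁻⁴⁵ m³.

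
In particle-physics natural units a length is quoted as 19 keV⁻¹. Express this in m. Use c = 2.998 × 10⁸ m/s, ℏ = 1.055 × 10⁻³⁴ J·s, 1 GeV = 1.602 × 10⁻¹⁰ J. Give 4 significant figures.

A length is [E]⁻¹ in ℏ=c=1; restore one factor of ℏc.
1 GeV⁻¹ → ℏc × (1 GeV in J)⁻¹ = 1.974 × 10⁻¹⁶ m.
Convert the energy scale: 19 keV⁻¹ = 1.90 × 10⁷ GeV⁻¹.
Result: 1.90 × 10⁷ × 1.974 × 10⁻¹⁶ = 3.751 × 10⁻⁹ m.

3.751 × 10⁻⁹ m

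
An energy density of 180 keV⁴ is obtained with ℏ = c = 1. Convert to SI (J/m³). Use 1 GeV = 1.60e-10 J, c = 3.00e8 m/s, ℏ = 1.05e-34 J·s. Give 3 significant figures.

[E]/[L]³ = [E]⁴/(ℏc)³; restore (ℏc)⁻³.
1 GeV⁴ → 1/(ℏc)³ × (1 GeV in J)⁴ = 2.10e37 J/m³.
Convert the energy scale: 180 keV⁴ = 1.80e-22 GeV⁴.
Result: 1.80e-22 × 2.10e37 = 3.77e15 J/m³.

3.77e15 J/m³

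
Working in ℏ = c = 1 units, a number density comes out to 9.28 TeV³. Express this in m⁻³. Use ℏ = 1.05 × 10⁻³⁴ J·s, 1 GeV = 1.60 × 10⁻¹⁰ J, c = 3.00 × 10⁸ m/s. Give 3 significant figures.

1.22 × 10⁵⁷ m⁻³

Number density is [L]⁻³ = [E]³/(ℏc)³.
1 GeV³ → 1/(ℏc)³ × (1 GeV in J)³ = 1.31 × 10⁴⁷ m⁻³.
Convert the energy scale: 9.28 TeV³ = 9.28 × 10⁹ GeV³.
Result: 9.28 × 10⁹ × 1.31 × 10⁴⁷ = 1.22 × 10⁵⁷ m⁻³.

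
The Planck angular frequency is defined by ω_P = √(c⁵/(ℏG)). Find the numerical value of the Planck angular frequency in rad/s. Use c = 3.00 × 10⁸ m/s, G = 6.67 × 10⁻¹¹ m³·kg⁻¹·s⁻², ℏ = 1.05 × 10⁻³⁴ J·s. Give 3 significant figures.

1.86 × 10⁴³ rad/s

ω_P = √(c⁵/(ℏG))
  = √(3.47 × 10⁸⁶)
  = 1.86 × 10⁴³ rad/s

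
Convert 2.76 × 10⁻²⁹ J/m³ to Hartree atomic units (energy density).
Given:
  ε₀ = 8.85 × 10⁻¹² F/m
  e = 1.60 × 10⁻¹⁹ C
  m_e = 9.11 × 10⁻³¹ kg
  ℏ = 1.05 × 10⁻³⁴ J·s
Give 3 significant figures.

9.16 × 10⁻⁴³

atomic unit of energy density: u_au = E_h/a₀³ = m_e⁴e¹⁰/((4πε₀)⁵ℏ⁸) = 3.01 × 10¹³ J/m³.
2.76 × 10⁻²⁹ / 3.01 × 10¹³ = 9.16 × 10⁻⁴³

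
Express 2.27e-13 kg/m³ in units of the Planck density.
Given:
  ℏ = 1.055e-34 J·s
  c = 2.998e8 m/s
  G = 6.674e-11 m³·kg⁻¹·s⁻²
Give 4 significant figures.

4.404e-110

Planck density: ρ_P = c⁵/(ℏG²) = 5.154e96 kg/m³.
2.27e-13 / 5.154e96 = 4.404e-110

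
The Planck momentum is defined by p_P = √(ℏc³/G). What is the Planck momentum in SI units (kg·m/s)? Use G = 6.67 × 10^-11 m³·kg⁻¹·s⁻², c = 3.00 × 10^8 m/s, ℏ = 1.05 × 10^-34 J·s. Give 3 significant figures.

6.52 kg·m/s

p_P = √(ℏc³/G)
  = √(42.5)
  = 6.52 kg·m/s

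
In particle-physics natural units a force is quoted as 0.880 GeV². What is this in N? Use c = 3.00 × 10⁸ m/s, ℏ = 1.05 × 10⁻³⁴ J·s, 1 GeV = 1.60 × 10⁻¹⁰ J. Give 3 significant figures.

Force is [E]/[L] = [E]²/(ℏc); restore (ℏc)⁻¹.
1 GeV² → 1/(ℏc) × (1 GeV in J)² = 8.13 × 10⁵ N.
Result: 0.880 × 8.13 × 10⁵ = 7.15 × 10⁵ N.

7.15 × 10⁵ N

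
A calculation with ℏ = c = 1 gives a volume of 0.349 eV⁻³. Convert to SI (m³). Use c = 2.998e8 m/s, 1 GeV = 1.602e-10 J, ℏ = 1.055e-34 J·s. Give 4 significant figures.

Volume is [L]³ = [E]⁻³·(ℏc)³.
1 GeV⁻³ → (ℏc)³ × (1 GeV in J)⁻³ = 7.696e-48 m³.
Convert the energy scale: 0.349 eV⁻³ = 3.49e26 GeV⁻³.
Result: 3.49e26 × 7.696e-48 = 2.686e-21 m³.

2.686e-21 m³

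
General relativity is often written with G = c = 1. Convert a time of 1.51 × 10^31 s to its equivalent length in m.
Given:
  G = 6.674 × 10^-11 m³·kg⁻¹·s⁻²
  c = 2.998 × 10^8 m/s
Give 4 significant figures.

4.527 × 10^39 m

Time → length via c.
1.51 × 10^31 s × (c) = 4.527 × 10^39 m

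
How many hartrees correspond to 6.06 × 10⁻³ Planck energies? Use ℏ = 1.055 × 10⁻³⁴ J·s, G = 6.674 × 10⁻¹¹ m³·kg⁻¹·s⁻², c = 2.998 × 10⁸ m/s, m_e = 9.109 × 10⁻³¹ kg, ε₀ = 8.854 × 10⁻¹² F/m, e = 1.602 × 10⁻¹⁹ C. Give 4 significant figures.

2.723 × 10²⁴

Planck energy: E_P = √(ℏc⁵/G) = 1.957 × 10⁹ J
hartree: E_h = m_e e⁴/(4πε₀ℏ)² = 4.354 × 10⁻¹⁸ J
6.06 × 10⁻³ × 1.957 × 10⁹ / 4.354 × 10⁻¹⁸ = 2.723 × 10²⁴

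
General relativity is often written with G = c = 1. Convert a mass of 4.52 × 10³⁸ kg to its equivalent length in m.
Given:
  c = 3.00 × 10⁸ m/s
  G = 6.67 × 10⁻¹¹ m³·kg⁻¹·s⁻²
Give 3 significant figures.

In G = c = 1 units mass has dimensions of length; the conversion factor is G/c².
4.52 × 10³⁸ kg × (G/c²) = 3.35 × 10¹¹ m

3.35 × 10¹¹ m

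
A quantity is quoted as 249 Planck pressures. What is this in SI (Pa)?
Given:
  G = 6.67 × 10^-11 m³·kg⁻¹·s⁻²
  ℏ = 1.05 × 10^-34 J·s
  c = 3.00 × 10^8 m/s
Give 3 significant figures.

1.17 × 10^116 Pa

One Planck pressure: p_P = c⁷/(ℏG²) = 4.68 × 10^113 Pa.
249 × 4.68 × 10^113 Pa = 1.17 × 10^116 Pa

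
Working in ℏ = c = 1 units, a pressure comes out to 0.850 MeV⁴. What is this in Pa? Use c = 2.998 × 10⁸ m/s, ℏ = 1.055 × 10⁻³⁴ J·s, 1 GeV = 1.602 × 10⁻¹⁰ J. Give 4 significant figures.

1.769 × 10²⁵ Pa

Pressure is [E]/[L]³ = [E]⁴/(ℏc)³.
1 GeV⁴ → 1/(ℏc)³ × (1 GeV in J)⁴ = 2.082 × 10³⁷ Pa.
Convert the energy scale: 0.850 MeV⁴ = 8.50 × 10⁻¹³ GeV⁴.
Result: 8.50 × 10⁻¹³ × 2.082 × 10³⁷ = 1.769 × 10²⁵ Pa.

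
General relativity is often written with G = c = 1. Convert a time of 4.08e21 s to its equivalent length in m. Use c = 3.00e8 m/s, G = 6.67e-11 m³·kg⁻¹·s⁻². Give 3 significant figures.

Time → length via c.
4.08e21 s × (c) = 1.22e30 m

1.22e30 m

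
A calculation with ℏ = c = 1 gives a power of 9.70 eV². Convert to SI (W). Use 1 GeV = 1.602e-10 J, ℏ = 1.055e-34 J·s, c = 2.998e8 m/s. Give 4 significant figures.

Power is [E]/[T] = [E]²/ℏ.
1 GeV² → 1/ℏ × (1 GeV in J)² = 2.433e14 W.
Convert the energy scale: 9.70 eV² = 9.70e-18 GeV².
Result: 9.70e-18 × 2.433e14 = 2.360e-3 W.

2.360e-3 W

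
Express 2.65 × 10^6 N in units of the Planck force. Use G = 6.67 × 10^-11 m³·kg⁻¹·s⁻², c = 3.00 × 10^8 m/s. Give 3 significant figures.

Planck force: F_P = c⁴/G = 1.21 × 10^44 N.
2.65 × 10^6 / 1.21 × 10^44 = 2.18 × 10^-38

2.18 × 10^-38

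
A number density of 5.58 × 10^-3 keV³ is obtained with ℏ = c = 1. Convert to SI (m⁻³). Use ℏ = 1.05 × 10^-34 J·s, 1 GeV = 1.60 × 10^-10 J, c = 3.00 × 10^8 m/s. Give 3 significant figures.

Number density is [L]⁻³ = [E]³/(ℏc)³.
1 GeV³ → 1/(ℏc)³ × (1 GeV in J)³ = 1.31 × 10^47 m⁻³.
Convert the energy scale: 5.58 × 10^-3 keV³ = 5.58 × 10^-21 GeV³.
Result: 5.58 × 10^-21 × 1.31 × 10^47 = 7.31 × 10^26 m⁻³.

7.31 × 10^26 m⁻³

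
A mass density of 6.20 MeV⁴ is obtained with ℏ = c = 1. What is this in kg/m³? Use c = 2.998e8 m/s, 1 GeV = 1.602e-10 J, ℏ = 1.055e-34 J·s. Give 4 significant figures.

Mass density is [E]/(c²[L]³) = [E]⁴/(ℏ³c⁵).
1 GeV⁴ → 1/(ℏ³c⁵) × (1 GeV in J)⁴ = 2.316e20 kg/m³.
Convert the energy scale: 6.20 MeV⁴ = 6.20e-12 GeV⁴.
Result: 6.20e-12 × 2.316e20 = 1.436e9 kg/m³.

1.436e9 kg/m³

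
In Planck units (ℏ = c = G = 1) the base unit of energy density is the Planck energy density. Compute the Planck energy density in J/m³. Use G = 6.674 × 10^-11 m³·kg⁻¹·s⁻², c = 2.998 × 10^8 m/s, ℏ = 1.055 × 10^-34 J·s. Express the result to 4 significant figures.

4.632 × 10^113 J/m³

u_P = c⁷/(ℏG²)
  = 2.177 × 10^59 / 4.699 × 10^-55
  = 4.632 × 10^113 J/m³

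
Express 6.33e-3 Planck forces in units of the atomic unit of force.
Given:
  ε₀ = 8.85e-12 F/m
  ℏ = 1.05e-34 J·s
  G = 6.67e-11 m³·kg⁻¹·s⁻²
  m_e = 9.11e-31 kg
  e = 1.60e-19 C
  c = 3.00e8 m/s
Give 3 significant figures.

Planck force: F_P = c⁴/G = 1.21e44 N
atomic unit of force: F_au = E_h/a₀ = m_e²e⁶/((4πε₀)³ℏ⁴) = 8.33e-8 N
6.33e-3 × 1.21e44 / 8.33e-8 = 9.23e48

9.23e48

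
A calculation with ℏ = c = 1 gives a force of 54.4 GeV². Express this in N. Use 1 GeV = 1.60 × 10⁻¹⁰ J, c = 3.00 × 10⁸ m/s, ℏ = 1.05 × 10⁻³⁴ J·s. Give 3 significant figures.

4.42 × 10⁷ N

Force is [E]/[L] = [E]²/(ℏc); restore (ℏc)⁻¹.
1 GeV² → 1/(ℏc) × (1 GeV in J)² = 8.13 × 10⁵ N.
Result: 54.4 × 8.13 × 10⁵ = 4.42 × 10⁷ N.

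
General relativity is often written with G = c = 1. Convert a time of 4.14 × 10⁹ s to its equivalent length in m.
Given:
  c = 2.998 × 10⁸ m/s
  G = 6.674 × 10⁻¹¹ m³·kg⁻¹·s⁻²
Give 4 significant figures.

1.241 × 10¹⁸ m

Time → length via c.
4.14 × 10⁹ s × (c) = 1.241 × 10¹⁸ m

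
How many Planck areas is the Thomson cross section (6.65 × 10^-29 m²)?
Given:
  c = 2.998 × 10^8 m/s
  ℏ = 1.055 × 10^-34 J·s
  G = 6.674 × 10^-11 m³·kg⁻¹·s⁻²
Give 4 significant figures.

2.545 × 10^41

Planck area: A_P = ℏG/c³ = 2.613 × 10^-70 m².
6.65 × 10^-29 / 2.613 × 10^-70 = 2.545 × 10^41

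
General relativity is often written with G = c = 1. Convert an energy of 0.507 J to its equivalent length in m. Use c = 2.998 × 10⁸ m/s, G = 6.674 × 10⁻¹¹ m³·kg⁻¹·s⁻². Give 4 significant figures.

4.189 × 10⁻⁴⁵ m

Energy → length via G/c⁴.
0.507 J × (G/c⁴) = 4.189 × 10⁻⁴⁵ m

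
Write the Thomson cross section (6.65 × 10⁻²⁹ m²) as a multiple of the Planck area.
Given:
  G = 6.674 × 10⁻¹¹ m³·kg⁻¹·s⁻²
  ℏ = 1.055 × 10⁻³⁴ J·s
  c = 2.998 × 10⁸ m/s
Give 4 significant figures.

2.545 × 10⁴¹

Planck area: A_P = ℏG/c³ = 2.613 × 10⁻⁷⁰ m².
6.65 × 10⁻²⁹ / 2.613 × 10⁻⁷⁰ = 2.545 × 10⁴¹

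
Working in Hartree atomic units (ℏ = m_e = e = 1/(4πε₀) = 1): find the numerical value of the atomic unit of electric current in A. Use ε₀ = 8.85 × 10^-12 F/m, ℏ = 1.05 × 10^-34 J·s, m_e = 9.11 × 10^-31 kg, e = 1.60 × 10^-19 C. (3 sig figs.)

Dimensional analysis gives I_au = e E_h/ℏ = m_e e⁵/((4πε₀)²ℏ³).
E_h = 4.38 × 10^-18 J
e·E_h/ℏ = 6.67 × 10^-3 A

6.67 × 10^-3 A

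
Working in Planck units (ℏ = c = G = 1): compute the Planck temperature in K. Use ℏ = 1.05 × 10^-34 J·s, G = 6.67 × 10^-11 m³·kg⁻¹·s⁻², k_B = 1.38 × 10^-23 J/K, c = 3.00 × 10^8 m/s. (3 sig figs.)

Dimensional analysis gives T_P = √(ℏc⁵/G) / k_B.
  = √(3.83 × 10^18) × 7.25 × 10^22
  = 1.42 × 10^32 K

1.42 × 10^32 K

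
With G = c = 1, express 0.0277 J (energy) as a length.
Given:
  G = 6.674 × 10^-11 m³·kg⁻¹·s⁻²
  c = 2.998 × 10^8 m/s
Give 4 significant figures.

Energy → length via G/c⁴.
0.0277 J × (G/c⁴) = 2.288 × 10^-46 m

2.288 × 10^-46 m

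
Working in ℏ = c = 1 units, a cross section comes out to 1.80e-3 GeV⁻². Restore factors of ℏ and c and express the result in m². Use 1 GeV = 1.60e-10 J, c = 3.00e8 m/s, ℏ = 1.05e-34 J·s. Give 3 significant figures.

6.98e-35 m²

Area is [L]² = [E]⁻²·(ℏc)²; restore (ℏc)².
1 GeV⁻² → (ℏc)² × (1 GeV in J)⁻² = 3.88e-32 m².
Result: 1.80e-3 × 3.88e-32 = 6.98e-35 m².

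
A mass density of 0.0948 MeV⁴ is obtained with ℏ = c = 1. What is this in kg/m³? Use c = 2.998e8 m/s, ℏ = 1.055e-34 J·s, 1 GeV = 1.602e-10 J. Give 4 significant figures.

2.196e7 kg/m³

Mass density is [E]/(c²[L]³) = [E]⁴/(ℏ³c⁵).
1 GeV⁴ → 1/(ℏ³c⁵) × (1 GeV in J)⁴ = 2.316e20 kg/m³.
Convert the energy scale: 0.0948 MeV⁴ = 9.48e-14 GeV⁴.
Result: 9.48e-14 × 2.316e20 = 2.196e7 kg/m³.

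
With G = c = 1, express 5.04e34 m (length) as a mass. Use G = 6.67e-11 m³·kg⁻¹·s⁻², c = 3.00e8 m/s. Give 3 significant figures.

6.80e61 kg

Length → mass via c²/G.
5.04e34 m × (c²/G) = 6.80e61 kg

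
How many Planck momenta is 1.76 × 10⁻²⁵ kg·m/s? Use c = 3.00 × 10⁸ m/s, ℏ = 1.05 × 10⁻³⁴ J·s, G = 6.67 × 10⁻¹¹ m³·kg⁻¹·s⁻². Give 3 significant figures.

Planck momentum: p_P = √(ℏc³/G) = 6.52 kg·m/s.
1.76 × 10⁻²⁵ / 6.52 = 2.70 × 10⁻²⁶

2.70 × 10⁻²⁶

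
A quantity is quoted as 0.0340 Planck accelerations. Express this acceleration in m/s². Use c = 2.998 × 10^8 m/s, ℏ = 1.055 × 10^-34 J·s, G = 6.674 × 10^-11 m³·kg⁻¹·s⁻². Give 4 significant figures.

One Planck acceleration: a_P = √(c⁷/(ℏG)) = 5.560 × 10^51 m/s².
0.0340 × 5.560 × 10^51 m/s² = 1.890 × 10^50 m/s²

1.890 × 10^50 m/s²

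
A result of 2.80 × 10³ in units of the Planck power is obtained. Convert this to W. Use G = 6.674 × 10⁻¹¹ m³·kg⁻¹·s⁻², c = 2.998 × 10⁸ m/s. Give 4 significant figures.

1.016 × 10⁵⁶ W

One Planck power: P_P = c⁵/G = 3.629 × 10⁵² W.
2.80 × 10³ × 3.629 × 10⁵² W = 1.016 × 10⁵⁶ W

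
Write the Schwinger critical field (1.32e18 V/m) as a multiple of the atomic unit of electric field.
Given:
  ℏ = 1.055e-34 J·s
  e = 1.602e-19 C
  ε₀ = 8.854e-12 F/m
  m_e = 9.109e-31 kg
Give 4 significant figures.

2.573e6

atomic unit of electric field: E_au = E_h/(e a₀) = m_e²e⁵/((4πε₀)³ℏ⁴) = 5.131e11 V/m.
1.32e18 / 5.131e11 = 2.573e6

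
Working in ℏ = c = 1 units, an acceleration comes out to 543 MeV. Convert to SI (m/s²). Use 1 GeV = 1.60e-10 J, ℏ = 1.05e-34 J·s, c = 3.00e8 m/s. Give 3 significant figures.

2.48e32 m/s²

Acceleration is [L]/[T]² = c·[E]/ℏ.
1 GeV → c/ℏ × (1 GeV in J) = 4.57e32 m/s².
Convert the energy scale: 543 MeV = 0.543 GeV.
Result: 0.543 × 4.57e32 = 2.48e32 m/s².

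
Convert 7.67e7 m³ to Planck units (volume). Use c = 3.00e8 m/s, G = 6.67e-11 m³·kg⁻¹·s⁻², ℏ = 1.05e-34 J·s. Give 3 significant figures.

1.84e112

Planck volume: V_P = (ℏG/c³)^(3/2) = 4.18e-105 m³.
7.67e7 / 4.18e-105 = 1.84e112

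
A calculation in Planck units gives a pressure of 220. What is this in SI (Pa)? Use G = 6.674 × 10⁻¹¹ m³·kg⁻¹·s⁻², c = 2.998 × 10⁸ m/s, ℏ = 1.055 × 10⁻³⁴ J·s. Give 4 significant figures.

1.019 × 10¹¹⁶ Pa

One Planck pressure: p_P = c⁷/(ℏG²) = 4.632 × 10¹¹³ Pa.
220 × 4.632 × 10¹¹³ Pa = 1.019 × 10¹¹⁶ Pa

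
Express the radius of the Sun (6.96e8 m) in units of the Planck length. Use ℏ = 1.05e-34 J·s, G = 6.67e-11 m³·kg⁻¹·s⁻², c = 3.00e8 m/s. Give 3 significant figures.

4.32e43

Planck length: ℓ_P = √(ℏG/c³) = 1.61e-35 m.
6.96e8 / 1.61e-35 = 4.32e43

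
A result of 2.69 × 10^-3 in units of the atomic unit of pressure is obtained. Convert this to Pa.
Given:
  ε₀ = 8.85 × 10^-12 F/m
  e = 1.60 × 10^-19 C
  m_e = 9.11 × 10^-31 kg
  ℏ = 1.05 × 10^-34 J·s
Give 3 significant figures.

8.10 × 10^10 Pa

One atomic unit of pressure: P_au = E_h/a₀³ = m_e⁴e¹⁰/((4πε₀)⁵ℏ⁸) = 3.01 × 10^13 Pa.
2.69 × 10^-3 × 3.01 × 10^13 Pa = 8.10 × 10^10 Pa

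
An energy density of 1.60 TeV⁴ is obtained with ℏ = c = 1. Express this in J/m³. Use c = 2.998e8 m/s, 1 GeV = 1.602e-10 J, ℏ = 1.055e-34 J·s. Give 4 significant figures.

[E]/[L]³ = [E]⁴/(ℏc)³; restore (ℏc)⁻³.
1 GeV⁴ → 1/(ℏc)³ × (1 GeV in J)⁴ = 2.082e37 J/m³.
Convert the energy scale: 1.60 TeV⁴ = 1.60e12 GeV⁴.
Result: 1.60e12 × 2.082e37 = 3.331e49 J/m³.

3.331e49 J/m³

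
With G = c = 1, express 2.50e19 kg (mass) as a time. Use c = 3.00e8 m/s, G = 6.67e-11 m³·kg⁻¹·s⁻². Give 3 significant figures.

Mass → time via G/c³.
2.50e19 kg × (G/c³) = 6.18e-17 s

6.18e-17 s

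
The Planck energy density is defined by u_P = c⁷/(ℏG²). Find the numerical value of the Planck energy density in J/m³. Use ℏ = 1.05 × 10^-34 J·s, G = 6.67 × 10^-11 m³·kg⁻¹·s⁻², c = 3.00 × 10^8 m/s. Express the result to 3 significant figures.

u_P = c⁷/(ℏG²)
  = 2.19 × 10^59 / 4.67 × 10^-55
  = 4.68 × 10^113 J/m³

4.68 × 10^113 J/m³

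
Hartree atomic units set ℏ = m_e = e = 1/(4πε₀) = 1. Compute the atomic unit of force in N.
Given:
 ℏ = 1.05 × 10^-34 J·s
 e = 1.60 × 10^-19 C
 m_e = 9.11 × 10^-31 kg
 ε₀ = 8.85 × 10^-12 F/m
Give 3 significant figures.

8.33 × 10^-8 N

The unique combination of the constants set to 1 with dimensions of force is F_au = E_h/a₀ = m_e²e⁶/((4πε₀)³ℏ⁴).
E_h = 4.38 × 10^-18 J
a₀ = 5.26 × 10^-11 m
E_h/a₀ = 8.33 × 10^-8 N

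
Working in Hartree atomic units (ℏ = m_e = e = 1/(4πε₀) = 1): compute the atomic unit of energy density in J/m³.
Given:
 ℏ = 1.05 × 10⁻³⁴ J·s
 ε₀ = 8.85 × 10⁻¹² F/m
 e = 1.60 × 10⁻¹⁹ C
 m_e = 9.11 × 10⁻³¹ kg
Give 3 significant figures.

3.01 × 10¹³ J/m³

From ℏ = m_e = e = 1/(4πε₀) = 1 the energy density scale is u_au = E_h/a₀³ = m_e⁴e¹⁰/((4πε₀)⁵ℏ⁸).
E_h = 4.38 × 10⁻¹⁸ J
a₀ = 5.26 × 10⁻¹¹ m
E_h/a₀³ = 3.01 × 10¹³ J/m³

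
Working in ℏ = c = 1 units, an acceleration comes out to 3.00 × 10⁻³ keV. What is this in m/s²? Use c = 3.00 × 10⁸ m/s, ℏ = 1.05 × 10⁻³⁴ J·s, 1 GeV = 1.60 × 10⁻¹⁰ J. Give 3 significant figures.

1.37 × 10²⁴ m/s²

Acceleration is [L]/[T]² = c·[E]/ℏ.
1 GeV → c/ℏ × (1 GeV in J) = 4.57 × 10³² m/s².
Convert the energy scale: 3.00 × 10⁻³ keV = 3.00 × 10⁻⁹ GeV.
Result: 3.00 × 10⁻⁹ × 4.57 × 10³² = 1.37 × 10²⁴ m/s².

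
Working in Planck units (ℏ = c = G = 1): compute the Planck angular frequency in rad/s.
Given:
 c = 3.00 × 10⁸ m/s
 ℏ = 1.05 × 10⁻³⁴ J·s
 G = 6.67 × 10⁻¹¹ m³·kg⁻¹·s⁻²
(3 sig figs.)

1.86 × 10⁴³ rad/s

From ℏ = c = G = 1 the angular frequency scale is ω_P = √(c⁵/(ℏG)).
  = √(3.47 × 10⁸⁶)
  = 1.86 × 10⁴³ rad/s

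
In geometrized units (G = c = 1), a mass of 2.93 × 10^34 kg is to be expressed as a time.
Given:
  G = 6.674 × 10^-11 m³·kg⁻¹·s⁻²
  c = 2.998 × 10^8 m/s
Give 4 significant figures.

0.07257 s

Mass → time via G/c³.
2.93 × 10^34 kg × (G/c³) = 0.07257 s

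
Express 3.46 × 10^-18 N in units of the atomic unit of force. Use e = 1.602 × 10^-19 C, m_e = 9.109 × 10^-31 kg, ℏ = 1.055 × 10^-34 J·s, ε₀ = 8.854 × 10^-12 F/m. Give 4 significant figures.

4.209 × 10^-11

atomic unit of force: F_au = E_h/a₀ = m_e²e⁶/((4πε₀)³ℏ⁴) = 8.220 × 10^-8 N.
3.46 × 10^-18 / 8.220 × 10^-8 = 4.209 × 10^-11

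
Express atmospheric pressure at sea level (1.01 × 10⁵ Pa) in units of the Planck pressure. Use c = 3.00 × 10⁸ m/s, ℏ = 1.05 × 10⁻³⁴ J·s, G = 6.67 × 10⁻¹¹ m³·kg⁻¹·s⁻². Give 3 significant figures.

Planck pressure: p_P = c⁷/(ℏG²) = 4.68 × 10¹¹³ Pa.
1.01 × 10⁵ / 4.68 × 10¹¹³ = 2.16 × 10⁻¹⁰⁹

2.16 × 10⁻¹⁰⁹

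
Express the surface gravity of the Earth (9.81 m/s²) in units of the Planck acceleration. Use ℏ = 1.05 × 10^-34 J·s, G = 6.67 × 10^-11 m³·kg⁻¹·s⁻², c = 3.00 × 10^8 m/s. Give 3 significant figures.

1.76 × 10^-51

Planck acceleration: a_P = √(c⁷/(ℏG)) = 5.59 × 10^51 m/s².
9.81 / 5.59 × 10^51 = 1.76 × 10^-51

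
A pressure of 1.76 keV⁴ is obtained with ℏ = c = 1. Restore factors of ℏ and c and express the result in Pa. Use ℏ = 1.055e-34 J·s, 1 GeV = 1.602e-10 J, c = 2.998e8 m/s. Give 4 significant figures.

3.664e13 Pa

Pressure is [E]/[L]³ = [E]⁴/(ℏc)³.
1 GeV⁴ → 1/(ℏc)³ × (1 GeV in J)⁴ = 2.082e37 Pa.
Convert the energy scale: 1.76 keV⁴ = 1.76e-24 GeV⁴.
Result: 1.76e-24 × 2.082e37 = 3.664e13 Pa.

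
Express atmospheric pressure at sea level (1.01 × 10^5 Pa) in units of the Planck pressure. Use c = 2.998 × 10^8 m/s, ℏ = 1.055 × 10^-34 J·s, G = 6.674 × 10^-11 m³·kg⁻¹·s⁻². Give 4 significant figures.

Planck pressure: p_P = c⁷/(ℏG²) = 4.632 × 10^113 Pa.
1.01 × 10^5 / 4.632 × 10^113 = 2.180 × 10^-109

2.180 × 10^-109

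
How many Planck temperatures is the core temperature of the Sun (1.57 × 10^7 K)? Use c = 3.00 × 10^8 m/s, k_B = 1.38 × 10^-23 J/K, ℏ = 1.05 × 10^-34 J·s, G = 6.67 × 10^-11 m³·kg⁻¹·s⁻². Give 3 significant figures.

1.11 × 10^-25

Planck temperature: T_P = √(ℏc⁵/G) / k_B = 1.42 × 10^32 K.
1.57 × 10^7 / 1.42 × 10^32 = 1.11 × 10^-25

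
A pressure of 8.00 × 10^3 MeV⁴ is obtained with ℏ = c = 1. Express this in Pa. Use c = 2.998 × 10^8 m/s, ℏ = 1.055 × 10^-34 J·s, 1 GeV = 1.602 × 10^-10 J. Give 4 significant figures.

Pressure is [E]/[L]³ = [E]⁴/(ℏc)³.
1 GeV⁴ → 1/(ℏc)³ × (1 GeV in J)⁴ = 2.082 × 10^37 Pa.
Convert the energy scale: 8.00 × 10^3 MeV⁴ = 8.00 × 10^-9 GeV⁴.
Result: 8.00 × 10^-9 × 2.082 × 10^37 = 1.665 × 10^29 Pa.

1.665 × 10^29 Pa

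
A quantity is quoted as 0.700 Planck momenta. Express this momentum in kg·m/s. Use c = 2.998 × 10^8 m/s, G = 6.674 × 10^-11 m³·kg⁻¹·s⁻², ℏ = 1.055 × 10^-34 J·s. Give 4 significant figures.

One Planck momentum: p_P = √(ℏc³/G) = 6.527 kg·m/s.
0.700 × 6.527 kg·m/s = 4.569 kg·m/s

4.569 kg·m/s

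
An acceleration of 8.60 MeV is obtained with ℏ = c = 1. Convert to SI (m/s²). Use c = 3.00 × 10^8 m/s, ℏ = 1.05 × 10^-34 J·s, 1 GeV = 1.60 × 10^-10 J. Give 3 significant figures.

Acceleration is [L]/[T]² = c·[E]/ℏ.
1 GeV → c/ℏ × (1 GeV in J) = 4.57 × 10^32 m/s².
Convert the energy scale: 8.60 MeV = 8.60 × 10^-3 GeV.
Result: 8.60 × 10^-3 × 4.57 × 10^32 = 3.93 × 10^30 m/s².

3.93 × 10^30 m/s²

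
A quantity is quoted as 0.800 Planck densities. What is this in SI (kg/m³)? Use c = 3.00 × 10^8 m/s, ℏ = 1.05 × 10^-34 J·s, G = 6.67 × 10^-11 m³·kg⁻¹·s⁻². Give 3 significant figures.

4.16 × 10^96 kg/m³

One Planck density: ρ_P = c⁵/(ℏG²) = 5.20 × 10^96 kg/m³.
0.800 × 5.20 × 10^96 kg/m³ = 4.16 × 10^96 kg/m³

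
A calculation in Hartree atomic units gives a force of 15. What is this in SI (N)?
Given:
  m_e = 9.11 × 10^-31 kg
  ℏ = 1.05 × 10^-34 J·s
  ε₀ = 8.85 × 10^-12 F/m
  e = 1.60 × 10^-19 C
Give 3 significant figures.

One atomic unit of force: F_au = E_h/a₀ = m_e²e⁶/((4πε₀)³ℏ⁴) = 8.33 × 10^-8 N.
15 × 8.33 × 10^-8 N = 1.25 × 10^-6 N

1.25 × 10^-6 N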